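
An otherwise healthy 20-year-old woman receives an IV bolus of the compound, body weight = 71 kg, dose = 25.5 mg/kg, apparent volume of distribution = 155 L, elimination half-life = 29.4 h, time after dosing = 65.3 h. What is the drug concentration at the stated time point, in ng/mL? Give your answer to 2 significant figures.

2500 ng/mL

Total dose = 25.5 × 71 = 1811 mg
C₀ = Dose / Vd = 1811 / 155 = 11.68 mg/L
k = ln2 / t½ = 0.693147 / 29.4 = 0.02358 h⁻¹
C = C₀ · e^(−k·t) = 11.68 × e^(−0.02358 × 65.3)
  = 11.68 × 0.2144 = 2.504 mg/L
Convert: 2.504 mg/L × 1000 = 2504 ng/mL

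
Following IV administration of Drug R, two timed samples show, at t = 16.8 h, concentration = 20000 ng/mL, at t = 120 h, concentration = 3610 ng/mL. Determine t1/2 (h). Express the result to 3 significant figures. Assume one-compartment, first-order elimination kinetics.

41.8 h

k = ln(C₁/C₂) / (t₂ − t₁) = ln(20000/3610) / (120 − 16.8)
  = 1.712 / 103.2 = 0.01659 h⁻¹
t½ = ln2 / k = 0.693147 / 0.01659 = 41.78 h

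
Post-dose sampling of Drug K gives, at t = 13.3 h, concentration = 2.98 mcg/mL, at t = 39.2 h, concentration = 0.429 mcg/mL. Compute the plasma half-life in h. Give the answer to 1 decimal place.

9.3 h

k = ln(C₁/C₂) / (t₂ − t₁) = ln(2.98/0.429) / (39.2 − 13.3)
  = 1.938 / 25.90 = 0.07483 h⁻¹
t½ = ln2 / k = 0.693147 / 0.07483 = 9.263 h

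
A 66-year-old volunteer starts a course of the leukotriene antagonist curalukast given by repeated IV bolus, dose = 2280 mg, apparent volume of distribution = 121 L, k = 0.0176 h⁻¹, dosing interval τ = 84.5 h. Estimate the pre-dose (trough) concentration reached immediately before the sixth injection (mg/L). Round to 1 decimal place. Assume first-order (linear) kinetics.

C₀ per dose = Dose / Vd = 2280 / 121 = 18.84 mg/L
Fraction remaining after one interval: r = e^(−kτ) = e^(−0.01760 × 84.5) = 0.2260
Before dose 6, 5 doses have been given (aged 1τ, 2τ, 3τ, 4τ, 5τ).
C_trough = C₀ × (r + r² + … + r^5) = C₀ × r(1−r^5)/(1−r)
        = 18.84 × 0.2260 × (1 − 0.0005896) / (1 − 0.2260) = 5.498 mg/L

5.5 mg/L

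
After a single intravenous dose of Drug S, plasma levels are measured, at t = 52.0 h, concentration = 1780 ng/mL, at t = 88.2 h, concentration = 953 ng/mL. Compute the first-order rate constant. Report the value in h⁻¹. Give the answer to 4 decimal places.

k = ln(C₁/C₂) / (t₂ − t₁) = ln(1780/953) / (88.2 − 52.0)
  = 0.6248 / 36.20 = 0.01726 h⁻¹

0.0173 h⁻¹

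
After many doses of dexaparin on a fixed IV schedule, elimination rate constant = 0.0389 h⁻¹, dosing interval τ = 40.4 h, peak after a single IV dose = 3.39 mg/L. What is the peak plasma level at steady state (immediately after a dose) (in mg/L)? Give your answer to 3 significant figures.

4.28 mg/L

e^(−kτ) = e^(−0.03890 × 40.4) = 0.2077
Accumulation ratio R = 1 / (1 − e^(−kτ)) = 1 / (1 − 0.2077) = 1.262
Steady-state peak = C₀ × R = 3.39 × 1.262 = 4.278 mg/L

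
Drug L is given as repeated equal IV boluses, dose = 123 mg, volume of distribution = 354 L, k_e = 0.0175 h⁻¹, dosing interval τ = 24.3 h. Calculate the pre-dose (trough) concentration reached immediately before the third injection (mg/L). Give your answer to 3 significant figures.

0.376 mg/L

C₀ per dose = Dose / Vd = 123 / 354 = 0.3475 mg/L
Fraction remaining after one interval: r = e^(−kτ) = e^(−0.01750 × 24.3) = 0.6536
Before dose 3, 2 doses have been given (aged 1τ, 2τ).
C_trough = C₀ × (r + r²) = 0.3475 × (0.6536 + 0.4272) = 0.3756 mg/L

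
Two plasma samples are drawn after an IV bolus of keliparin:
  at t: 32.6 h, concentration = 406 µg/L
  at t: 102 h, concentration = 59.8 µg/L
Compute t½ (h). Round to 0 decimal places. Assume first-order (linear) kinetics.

25 h

k = ln(C₁/C₂) / (t₂ − t₁) = ln(406/59.8) / (102 − 32.6)
  = 1.915 / 69.40 = 0.02759 h⁻¹
t½ = ln2 / k = 0.693147 / 0.02759 = 25.12 h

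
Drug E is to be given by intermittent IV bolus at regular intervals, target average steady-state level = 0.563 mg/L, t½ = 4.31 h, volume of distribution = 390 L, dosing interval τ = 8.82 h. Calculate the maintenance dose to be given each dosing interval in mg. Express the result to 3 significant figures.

k = ln2 / t½ = 0.693147 / 4.31 = 0.1608 h⁻¹
CL = k × Vd = 0.1608 × 390 = 62.71 L/h
At steady state, Dose/τ = Css × CL.
Dose = Css × CL × τ = 0.563 × 62.71 × 8.82 = 311.4 mg

311 mg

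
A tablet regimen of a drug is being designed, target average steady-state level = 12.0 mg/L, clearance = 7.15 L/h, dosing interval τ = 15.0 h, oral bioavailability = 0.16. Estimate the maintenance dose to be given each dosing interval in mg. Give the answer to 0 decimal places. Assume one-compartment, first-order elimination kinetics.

At steady state, F × (Dose/τ) = Css × CL.
Dose = Css × CL × τ / F = 12.0 × 7.150 × 15.0 / 0.16 = 8044 mg

8044 mg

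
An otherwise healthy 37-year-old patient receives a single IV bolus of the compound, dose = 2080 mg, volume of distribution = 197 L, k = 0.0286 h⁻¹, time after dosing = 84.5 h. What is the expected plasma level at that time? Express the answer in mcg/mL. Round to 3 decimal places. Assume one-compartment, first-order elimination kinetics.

0.942 mcg/mL

C₀ = Dose / Vd = 2080 / 197 = 10.56 mg/L
C = C₀ · e^(−k·t) = 10.56 × e^(−0.02860 × 84.5)
  = 10.56 × 0.08922 = 0.9422 mg/L
(0.9422 mg/L = 0.9422 mcg/mL)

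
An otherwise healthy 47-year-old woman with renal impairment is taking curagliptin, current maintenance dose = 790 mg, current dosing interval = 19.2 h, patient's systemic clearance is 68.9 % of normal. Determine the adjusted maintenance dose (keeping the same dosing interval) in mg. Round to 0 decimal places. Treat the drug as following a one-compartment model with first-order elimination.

544 mg

To keep the same average steady-state level, dosing rate must scale with clearance.
CL ratio = 68.9 / 100 = 0.6890
New dose (same interval) = 790 × 0.6890 = 544.3 mg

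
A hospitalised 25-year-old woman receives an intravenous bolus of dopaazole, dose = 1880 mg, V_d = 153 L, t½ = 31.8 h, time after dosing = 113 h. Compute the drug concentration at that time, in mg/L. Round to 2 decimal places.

C₀ = Dose / Vd = 1880 / 153 = 12.29 mg/L
k = ln2 / t½ = 0.693147 / 31.8 = 0.02180 h⁻¹
C = C₀ · e^(−k·t) = 12.29 × e^(−0.02180 × 113)
  = 12.29 × 0.08514 = 1.046 mg/L

1.05 mg/L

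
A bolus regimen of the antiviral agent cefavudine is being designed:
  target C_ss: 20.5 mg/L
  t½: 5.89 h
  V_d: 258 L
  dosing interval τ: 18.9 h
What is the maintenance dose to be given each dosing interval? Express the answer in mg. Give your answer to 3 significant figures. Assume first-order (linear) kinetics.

k = ln2 / t½ = 0.693147 / 5.89 = 0.1177 h⁻¹
CL = k × Vd = 0.1177 × 258 = 30.37 L/h
At steady state, Dose/τ = Css × CL.
Dose = Css × CL × τ = 20.5 × 30.37 × 18.9 = 11770 mg

11800 mg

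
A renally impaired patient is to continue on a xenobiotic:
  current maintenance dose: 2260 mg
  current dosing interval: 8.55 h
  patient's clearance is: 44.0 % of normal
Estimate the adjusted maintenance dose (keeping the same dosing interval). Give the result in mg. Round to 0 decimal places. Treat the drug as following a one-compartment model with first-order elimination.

994 mg

To keep the same average steady-state level, dosing rate must scale with clearance.
CL ratio = 44.0 / 100 = 0.4400
New dose (same interval) = 2260 × 0.4400 = 994.4 mg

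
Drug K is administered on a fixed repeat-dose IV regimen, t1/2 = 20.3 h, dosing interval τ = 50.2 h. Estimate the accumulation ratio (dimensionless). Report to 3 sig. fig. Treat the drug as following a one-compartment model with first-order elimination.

k = ln2 / t½ = 0.693147 / 20.3 = 0.03415 h⁻¹
e^(−kτ) = e^(−0.03415 × 50.2) = 0.1801
Accumulation ratio R = 1 / (1 − e^(−kτ)) = 1 / (1 − 0.1801) = 1.220

1.22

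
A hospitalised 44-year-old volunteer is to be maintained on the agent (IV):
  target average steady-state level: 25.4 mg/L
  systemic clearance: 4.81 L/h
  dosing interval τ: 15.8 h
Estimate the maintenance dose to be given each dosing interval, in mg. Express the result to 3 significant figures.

1930 mg

At steady state, Dose/τ = Css × CL.
Dose = Css × CL × τ = 25.4 × 4.810 × 15.8 = 1930 mg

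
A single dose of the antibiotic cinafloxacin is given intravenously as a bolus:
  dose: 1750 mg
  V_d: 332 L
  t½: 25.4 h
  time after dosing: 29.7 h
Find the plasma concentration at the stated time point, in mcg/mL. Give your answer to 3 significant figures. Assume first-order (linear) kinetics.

2.34 mcg/mL

C₀ = Dose / Vd = 1750 / 332 = 5.271 mg/L
k = ln2 / t½ = 0.693147 / 25.4 = 0.02729 h⁻¹
C = C₀ · e^(−k·t) = 5.271 × e^(−0.02729 × 29.7)
  = 5.271 × 0.4446 = 2.343 mg/L
(2.343 mg/L = 2.343 mcg/mL)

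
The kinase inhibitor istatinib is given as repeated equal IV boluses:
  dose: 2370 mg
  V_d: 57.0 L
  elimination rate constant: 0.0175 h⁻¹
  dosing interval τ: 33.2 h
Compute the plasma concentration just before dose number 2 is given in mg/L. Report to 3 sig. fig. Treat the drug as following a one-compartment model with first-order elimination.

C₀ per dose = Dose / Vd = 2370 / 57.0 = 41.58 mg/L
Fraction remaining after one interval: r = e^(−kτ) = e^(−0.01750 × 33.2) = 0.5593
Before dose 2, 1 dose has been given (aged 1τ).
C_trough = C₀ × r = 41.58 × 0.5593 = 23.26 mg/L

23.3 mg/L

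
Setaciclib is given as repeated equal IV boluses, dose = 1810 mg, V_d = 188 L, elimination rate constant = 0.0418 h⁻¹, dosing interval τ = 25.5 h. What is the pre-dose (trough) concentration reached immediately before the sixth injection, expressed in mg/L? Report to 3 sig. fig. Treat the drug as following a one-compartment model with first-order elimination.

C₀ per dose = Dose / Vd = 1810 / 188 = 9.628 mg/L
Fraction remaining after one interval: r = e^(−kτ) = e^(−0.04180 × 25.5) = 0.3444
Before dose 6, 5 doses have been given (aged 1τ, 2τ, 3τ, 4τ, 5τ).
C_trough = C₀ × (r + r² + … + r^5) = C₀ × r(1−r^5)/(1−r)
        = 9.628 × 0.3444 × (1 − 0.004845) / (1 − 0.3444) = 5.033 mg/L

5.03 mg/L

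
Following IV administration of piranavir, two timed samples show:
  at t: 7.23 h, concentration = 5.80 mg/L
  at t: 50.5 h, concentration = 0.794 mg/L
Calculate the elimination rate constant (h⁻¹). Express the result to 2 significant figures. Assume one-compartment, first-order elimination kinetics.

k = ln(C₁/C₂) / (t₂ − t₁) = ln(5.80/0.794) / (50.5 − 7.23)
  = 1.989 / 43.27 = 0.04597 h⁻¹

0.046 h⁻¹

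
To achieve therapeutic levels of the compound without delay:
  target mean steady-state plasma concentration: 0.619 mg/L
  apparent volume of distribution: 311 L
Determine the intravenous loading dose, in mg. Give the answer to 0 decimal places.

193 mg

LD = Css × Vd = 0.619 × 311 = 192.5 mg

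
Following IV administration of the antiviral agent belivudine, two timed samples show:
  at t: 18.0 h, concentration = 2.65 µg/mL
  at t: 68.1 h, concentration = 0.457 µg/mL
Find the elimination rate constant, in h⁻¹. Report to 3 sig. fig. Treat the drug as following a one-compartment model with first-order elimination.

0.0351 h⁻¹

k = ln(C₁/C₂) / (t₂ − t₁) = ln(2.65/0.457) / (68.1 − 18.0)
  = 1.758 / 50.10 = 0.03509 h⁻¹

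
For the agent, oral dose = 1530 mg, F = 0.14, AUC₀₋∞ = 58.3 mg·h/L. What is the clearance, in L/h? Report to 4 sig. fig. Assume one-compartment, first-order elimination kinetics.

3.674 L/h

CL = F·Dose / AUC = 0.14 × 1530 / 58.3 = 3.674 L/h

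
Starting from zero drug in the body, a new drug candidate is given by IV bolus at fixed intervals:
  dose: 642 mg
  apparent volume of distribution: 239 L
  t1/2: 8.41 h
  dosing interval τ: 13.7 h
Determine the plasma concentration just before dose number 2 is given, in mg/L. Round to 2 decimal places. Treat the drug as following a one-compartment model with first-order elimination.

0.87 mg/L

C₀ per dose = Dose / Vd = 642 / 239 = 2.686 mg/L
k = ln2 / t½ = 0.693147 / 8.41 = 0.08242 h⁻¹
Fraction remaining after one interval: r = e^(−kτ) = e^(−0.08242 × 13.7) = 0.3233
Before dose 2, 1 dose has been given (aged 1τ).
C_trough = C₀ × r = 2.686 × 0.3233 = 0.8684 mg/L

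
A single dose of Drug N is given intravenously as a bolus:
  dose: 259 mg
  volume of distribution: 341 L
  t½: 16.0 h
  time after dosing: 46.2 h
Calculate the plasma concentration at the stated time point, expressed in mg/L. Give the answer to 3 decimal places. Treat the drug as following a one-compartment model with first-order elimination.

C₀ = Dose / Vd = 259.0 / 341 = 0.7595 mg/L
k = ln2 / t½ = 0.693147 / 16.0 = 0.04332 h⁻¹
C = C₀ · e^(−k·t) = 0.7595 × e^(−0.04332 × 46.2)
  = 0.7595 × 0.1351 = 0.1026 mg/L

0.103 mg/L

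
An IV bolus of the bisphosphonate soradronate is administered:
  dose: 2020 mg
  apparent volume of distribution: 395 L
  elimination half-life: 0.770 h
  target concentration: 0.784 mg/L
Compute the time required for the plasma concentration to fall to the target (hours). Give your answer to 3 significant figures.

2.08 h

C₀ = Dose / Vd = 2020 / 395 = 5.114 mg/L
k = ln2 / t½ = 0.693147 / 0.770 = 0.9002 h⁻¹
t = ln(C₀ / C) / k = ln(5.114 / 0.784) / 0.9002
  = ln(6.523) / 0.9002 = 1.875 / 0.9002 = 2.083 h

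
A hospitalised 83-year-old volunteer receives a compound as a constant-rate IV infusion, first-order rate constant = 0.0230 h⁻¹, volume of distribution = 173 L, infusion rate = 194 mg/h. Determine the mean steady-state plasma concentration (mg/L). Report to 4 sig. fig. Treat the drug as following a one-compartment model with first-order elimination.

48.76 mg/L

CL = k × Vd = 0.02300 × 173 = 3.979 L/h
At steady state Css = R₀ / CL = 194 / 3.979 = 48.76 mg/L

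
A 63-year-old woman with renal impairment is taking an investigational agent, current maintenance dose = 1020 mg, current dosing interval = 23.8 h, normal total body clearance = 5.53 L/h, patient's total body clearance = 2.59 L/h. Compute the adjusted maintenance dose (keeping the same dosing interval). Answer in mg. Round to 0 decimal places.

To keep the same average steady-state level, dosing rate must scale with clearance.
CL ratio = 2.59 / 5.53 = 0.4684
New dose (same interval) = 1020 × 0.4684 = 477.8 mg

478 mg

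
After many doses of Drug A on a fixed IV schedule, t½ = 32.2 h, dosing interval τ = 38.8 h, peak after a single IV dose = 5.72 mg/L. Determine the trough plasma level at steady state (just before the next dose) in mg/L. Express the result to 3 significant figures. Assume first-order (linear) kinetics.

4.38 mg/L

k = ln2 / t½ = 0.693147 / 32.2 = 0.02153 h⁻¹
e^(−kτ) = e^(−0.02153 × 38.8) = 0.4337
Accumulation ratio R = 1 / (1 − e^(−kτ)) = 1 / (1 − 0.4337) = 1.766
Steady-state trough = C₀ × R × e^(−kτ) = 5.72 × 1.766 × 0.4337 = 4.381 mg/L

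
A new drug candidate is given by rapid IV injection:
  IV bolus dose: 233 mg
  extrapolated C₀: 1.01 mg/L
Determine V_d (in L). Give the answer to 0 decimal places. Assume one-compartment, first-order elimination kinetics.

Vd = Dose / C₀ = 233.0 / 1.01 = 230.7 L

231 L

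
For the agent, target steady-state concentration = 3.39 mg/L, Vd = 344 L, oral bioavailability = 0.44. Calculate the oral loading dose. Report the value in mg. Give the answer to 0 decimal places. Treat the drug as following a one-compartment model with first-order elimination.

LD = Css × Vd / F = 3.39 × 344 / 0.44 = 2650 mg

2650 mg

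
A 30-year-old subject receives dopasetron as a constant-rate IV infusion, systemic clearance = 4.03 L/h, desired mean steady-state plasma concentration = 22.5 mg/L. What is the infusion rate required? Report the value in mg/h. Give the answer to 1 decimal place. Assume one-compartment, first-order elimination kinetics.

At steady state, infusion rate R₀ = Css × CL = 22.5 × 4.030 = 90.68 mg/h

90.7 mg/h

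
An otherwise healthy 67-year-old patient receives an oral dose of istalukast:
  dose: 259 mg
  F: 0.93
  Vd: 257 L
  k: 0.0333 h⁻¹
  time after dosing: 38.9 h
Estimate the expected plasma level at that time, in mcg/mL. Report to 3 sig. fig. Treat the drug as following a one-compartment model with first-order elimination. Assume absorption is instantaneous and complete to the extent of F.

0.257 mcg/mL

Amount reaching circulation = F × Dose = 0.93 × 259.0 = 240.9 mg
C₀ = F·Dose / Vd = 240.9 / 257 = 0.9374 mg/L
C = C₀ · e^(−k·t) = 0.9374 × e^(−0.03330 × 38.9)
  = 0.9374 × 0.2738 = 0.2567 mg/L
(0.2567 mg/L = 0.2567 mcg/mL)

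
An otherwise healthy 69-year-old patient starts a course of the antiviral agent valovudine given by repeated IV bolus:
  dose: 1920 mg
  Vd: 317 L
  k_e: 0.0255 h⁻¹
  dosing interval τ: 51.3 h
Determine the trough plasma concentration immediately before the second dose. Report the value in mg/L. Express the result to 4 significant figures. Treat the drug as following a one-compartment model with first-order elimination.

1.637 mg/L

C₀ per dose = Dose / Vd = 1920 / 317 = 6.057 mg/L
Fraction remaining after one interval: r = e^(−kτ) = e^(−0.02550 × 51.3) = 0.2703
Before dose 2, 1 dose has been given (aged 1τ).
C_trough = C₀ × r = 6.057 × 0.2703 = 1.637 mg/L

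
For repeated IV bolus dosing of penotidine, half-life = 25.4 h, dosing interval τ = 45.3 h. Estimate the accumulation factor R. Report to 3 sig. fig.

1.41

k = ln2 / t½ = 0.693147 / 25.4 = 0.02729 h⁻¹
e^(−kτ) = e^(−0.02729 × 45.3) = 0.2905
Accumulation ratio R = 1 / (1 − e^(−kτ)) = 1 / (1 − 0.2905) = 1.409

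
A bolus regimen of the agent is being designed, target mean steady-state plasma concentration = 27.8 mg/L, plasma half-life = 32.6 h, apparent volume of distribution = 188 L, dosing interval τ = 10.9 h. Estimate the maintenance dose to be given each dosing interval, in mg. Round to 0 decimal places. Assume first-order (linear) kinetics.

1211 mg

k = ln2 / t½ = 0.693147 / 32.6 = 0.02126 h⁻¹
CL = k × Vd = 0.02126 × 188 = 3.997 L/h
At steady state, Dose/τ = Css × CL.
Dose = Css × CL × τ = 27.8 × 3.997 × 10.9 = 1211 mg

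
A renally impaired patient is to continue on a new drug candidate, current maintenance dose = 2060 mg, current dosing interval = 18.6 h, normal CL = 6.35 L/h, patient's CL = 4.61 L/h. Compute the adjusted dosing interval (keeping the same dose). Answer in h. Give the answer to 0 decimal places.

26 h

To keep the same average steady-state level, dosing rate must scale with clearance.
CL ratio = 4.61 / 6.35 = 0.7260
New interval (same dose) = 18.6 / 0.7260 = 25.62 h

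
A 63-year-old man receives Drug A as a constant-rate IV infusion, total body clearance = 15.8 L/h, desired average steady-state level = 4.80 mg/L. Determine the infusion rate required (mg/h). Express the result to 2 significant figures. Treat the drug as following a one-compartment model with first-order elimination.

At steady state, infusion rate R₀ = Css × CL = 4.80 × 15.80 = 75.84 mg/h

76 mg/h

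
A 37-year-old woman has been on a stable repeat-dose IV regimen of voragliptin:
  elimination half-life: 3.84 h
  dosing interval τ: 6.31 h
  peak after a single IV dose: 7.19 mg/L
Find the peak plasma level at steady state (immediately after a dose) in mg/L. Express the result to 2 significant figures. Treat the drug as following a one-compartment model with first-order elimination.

11 mg/L

k = ln2 / t½ = 0.693147 / 3.84 = 0.1805 h⁻¹
e^(−kτ) = e^(−0.1805 × 6.31) = 0.3202
Accumulation ratio R = 1 / (1 − e^(−kτ)) = 1 / (1 − 0.3202) = 1.471
Steady-state peak = C₀ × R = 7.19 × 1.471 = 10.58 mg/L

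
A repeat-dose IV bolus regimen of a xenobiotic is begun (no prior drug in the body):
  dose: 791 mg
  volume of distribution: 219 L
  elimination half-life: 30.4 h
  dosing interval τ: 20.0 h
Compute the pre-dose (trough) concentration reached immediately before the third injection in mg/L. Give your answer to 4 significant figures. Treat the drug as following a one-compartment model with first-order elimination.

3.740 mg/L

C₀ per dose = Dose / Vd = 791 / 219 = 3.612 mg/L
k = ln2 / t½ = 0.693147 / 30.4 = 0.02280 h⁻¹
Fraction remaining after one interval: r = e^(−kτ) = e^(−0.02280 × 20.0) = 0.6338
Before dose 3, 2 doses have been given (aged 1τ, 2τ).
C_trough = C₀ × (r + r²) = 3.612 × (0.6338 + 0.4017) = 3.740 mg/L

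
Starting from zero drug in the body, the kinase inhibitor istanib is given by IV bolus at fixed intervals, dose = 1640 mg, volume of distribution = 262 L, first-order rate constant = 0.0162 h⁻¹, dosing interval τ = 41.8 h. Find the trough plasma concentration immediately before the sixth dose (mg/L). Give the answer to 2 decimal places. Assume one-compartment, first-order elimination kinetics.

6.25 mg/L

C₀ per dose = Dose / Vd = 1640 / 262 = 6.260 mg/L
Fraction remaining after one interval: r = e^(−kτ) = e^(−0.01620 × 41.8) = 0.5081
Before dose 6, 5 doses have been given (aged 1τ, 2τ, 3τ, 4τ, 5τ).
C_trough = C₀ × (r + r² + … + r^5) = C₀ × r(1−r^5)/(1−r)
        = 6.260 × 0.5081 × (1 − 0.03386) / (1 − 0.5081) = 6.247 mg/L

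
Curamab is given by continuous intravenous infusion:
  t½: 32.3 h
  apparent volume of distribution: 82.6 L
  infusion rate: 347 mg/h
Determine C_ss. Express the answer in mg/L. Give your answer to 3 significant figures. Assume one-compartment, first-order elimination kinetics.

k = ln2 / t½ = 0.693147 / 32.3 = 0.02146 h⁻¹
CL = k × Vd = 0.02146 × 82.6 = 1.773 L/h
At steady state Css = R₀ / CL = 347 / 1.773 = 195.7 mg/L

196 mg/L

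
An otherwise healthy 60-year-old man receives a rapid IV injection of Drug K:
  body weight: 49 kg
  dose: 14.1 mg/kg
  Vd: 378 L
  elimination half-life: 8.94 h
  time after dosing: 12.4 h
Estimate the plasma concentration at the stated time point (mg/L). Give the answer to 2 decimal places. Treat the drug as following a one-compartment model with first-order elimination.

0.70 mg/L

Total dose = 14.1 × 49 = 690.9 mg
C₀ = Dose / Vd = 690.9 / 378 = 1.828 mg/L
k = ln2 / t½ = 0.693147 / 8.94 = 0.07753 h⁻¹
C = C₀ · e^(−k·t) = 1.828 × e^(−0.07753 × 12.4)
  = 1.828 × 0.3824 = 0.6990 mg/L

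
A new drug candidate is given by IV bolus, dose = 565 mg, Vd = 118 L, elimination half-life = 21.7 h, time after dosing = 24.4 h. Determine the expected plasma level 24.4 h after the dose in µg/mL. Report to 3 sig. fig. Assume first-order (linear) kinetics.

C₀ = Dose / Vd = 565.0 / 118 = 4.788 mg/L
k = ln2 / t½ = 0.693147 / 21.7 = 0.03194 h⁻¹
C = C₀ · e^(−k·t) = 4.788 × e^(−0.03194 × 24.4)
  = 4.788 × 0.4587 = 2.196 mg/L
(2.196 mg/L = 2.196 µg/mL)

2.20 µg/mL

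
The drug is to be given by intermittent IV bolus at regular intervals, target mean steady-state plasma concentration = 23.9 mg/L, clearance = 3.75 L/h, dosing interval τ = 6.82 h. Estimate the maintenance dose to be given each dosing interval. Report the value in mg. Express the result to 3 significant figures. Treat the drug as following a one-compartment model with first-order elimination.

At steady state, Dose/τ = Css × CL.
Dose = Css × CL × τ = 23.9 × 3.750 × 6.82 = 611.2 mg

611 mg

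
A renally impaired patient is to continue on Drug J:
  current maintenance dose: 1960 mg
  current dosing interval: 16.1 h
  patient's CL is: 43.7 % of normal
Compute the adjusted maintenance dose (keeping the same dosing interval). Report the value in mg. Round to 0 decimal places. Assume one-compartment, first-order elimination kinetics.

To keep the same average steady-state level, dosing rate must scale with clearance.
CL ratio = 43.7 / 100 = 0.4370
New dose (same interval) = 1960 × 0.4370 = 856.5 mg

857 mg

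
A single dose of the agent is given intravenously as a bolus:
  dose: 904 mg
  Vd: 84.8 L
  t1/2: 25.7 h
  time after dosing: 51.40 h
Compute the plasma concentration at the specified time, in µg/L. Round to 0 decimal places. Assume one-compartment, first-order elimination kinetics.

2665 µg/L

C₀ = Dose / Vd = 904.0 / 84.8 = 10.66 mg/L
k = ln2 / t½ = 0.693147 / 25.7 = 0.02697 h⁻¹
t / t½ = 51.40 / 25.7 = 2 half-lives
C = C₀ × (1/2)^2 = 10.66 × 0.2500 = 2.665 mg/L
Convert: 2.665 mg/L × 1000 = 2665 µg/L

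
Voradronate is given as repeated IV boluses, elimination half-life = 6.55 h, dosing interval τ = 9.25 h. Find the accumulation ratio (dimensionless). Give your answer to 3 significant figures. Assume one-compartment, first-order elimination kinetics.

1.60

k = ln2 / t½ = 0.693147 / 6.55 = 0.1058 h⁻¹
e^(−kτ) = e^(−0.1058 × 9.25) = 0.3758
Accumulation ratio R = 1 / (1 − e^(−kτ)) = 1 / (1 − 0.3758) = 1.602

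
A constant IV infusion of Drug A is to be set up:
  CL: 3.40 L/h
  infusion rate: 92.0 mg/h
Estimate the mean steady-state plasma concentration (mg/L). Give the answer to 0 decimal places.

27 mg/L

At steady state Css = R₀ / CL = 92.0 / 3.400 = 27.06 mg/L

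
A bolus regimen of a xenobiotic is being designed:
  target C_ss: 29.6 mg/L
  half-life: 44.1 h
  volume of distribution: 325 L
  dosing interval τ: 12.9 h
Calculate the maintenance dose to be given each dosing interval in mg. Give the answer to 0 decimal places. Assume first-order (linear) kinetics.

1951 mg

k = ln2 / t½ = 0.693147 / 44.1 = 0.01572 h⁻¹
CL = k × Vd = 0.01572 × 325 = 5.109 L/h
At steady state, Dose/τ = Css × CL.
Dose = Css × CL × τ = 29.6 × 5.109 × 12.9 = 1951 mg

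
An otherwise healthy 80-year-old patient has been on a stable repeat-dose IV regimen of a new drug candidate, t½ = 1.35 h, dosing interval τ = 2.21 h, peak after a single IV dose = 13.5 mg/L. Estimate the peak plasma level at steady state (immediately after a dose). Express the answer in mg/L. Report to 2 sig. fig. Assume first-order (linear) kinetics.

20 mg/L

k = ln2 / t½ = 0.693147 / 1.35 = 0.5134 h⁻¹
e^(−kτ) = e^(−0.5134 × 2.21) = 0.3215
Accumulation ratio R = 1 / (1 − e^(−kτ)) = 1 / (1 − 0.3215) = 1.474
Steady-state peak = C₀ × R = 13.5 × 1.474 = 19.90 mg/L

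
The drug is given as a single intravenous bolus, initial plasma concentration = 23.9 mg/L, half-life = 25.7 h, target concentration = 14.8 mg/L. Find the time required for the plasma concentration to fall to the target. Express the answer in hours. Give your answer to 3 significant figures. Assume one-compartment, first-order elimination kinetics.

17.8 h

k = ln2 / t½ = 0.693147 / 25.7 = 0.02697 h⁻¹
t = ln(C₀ / C) / k = ln(23.90 / 14.8) / 0.02697
  = ln(1.615) / 0.02697 = 0.4793 / 0.02697 = 17.77 h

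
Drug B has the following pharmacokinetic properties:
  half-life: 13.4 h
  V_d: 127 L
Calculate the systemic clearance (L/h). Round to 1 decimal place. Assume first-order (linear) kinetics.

6.6 L/h

k = ln2 / t½ = 0.693147 / 13.4 = 0.05173 h⁻¹
CL = k × Vd = 0.05173 × 127 = 6.570 L/h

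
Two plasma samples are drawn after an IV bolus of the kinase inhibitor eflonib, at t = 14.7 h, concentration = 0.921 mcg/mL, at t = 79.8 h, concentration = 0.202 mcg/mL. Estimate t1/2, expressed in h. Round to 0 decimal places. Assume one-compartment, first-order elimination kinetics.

30 h

k = ln(C₁/C₂) / (t₂ − t₁) = ln(0.921/0.202) / (79.8 − 14.7)
  = 1.517 / 65.10 = 0.02330 h⁻¹
t½ = ln2 / k = 0.693147 / 0.02330 = 29.75 h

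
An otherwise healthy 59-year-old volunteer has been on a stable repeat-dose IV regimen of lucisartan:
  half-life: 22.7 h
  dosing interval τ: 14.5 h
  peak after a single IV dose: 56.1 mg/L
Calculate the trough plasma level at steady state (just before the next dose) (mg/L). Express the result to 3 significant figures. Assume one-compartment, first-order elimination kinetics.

101 mg/L

k = ln2 / t½ = 0.693147 / 22.7 = 0.03054 h⁻¹
e^(−kτ) = e^(−0.03054 × 14.5) = 0.6422
Accumulation ratio R = 1 / (1 − e^(−kτ)) = 1 / (1 − 0.6422) = 2.795
Steady-state trough = C₀ × R × e^(−kτ) = 56.1 × 2.795 × 0.6422 = 100.7 mg/L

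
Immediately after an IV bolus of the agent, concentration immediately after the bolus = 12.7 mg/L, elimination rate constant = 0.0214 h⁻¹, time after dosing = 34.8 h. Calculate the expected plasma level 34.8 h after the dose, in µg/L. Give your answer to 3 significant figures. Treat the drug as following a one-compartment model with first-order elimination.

6030 µg/L

C = C₀ · e^(−k·t) = 12.70 × e^(−0.02140 × 34.8)
  = 12.70 × 0.4749 = 6.031 mg/L
Convert: 6.031 mg/L × 1000 = 6031 µg/L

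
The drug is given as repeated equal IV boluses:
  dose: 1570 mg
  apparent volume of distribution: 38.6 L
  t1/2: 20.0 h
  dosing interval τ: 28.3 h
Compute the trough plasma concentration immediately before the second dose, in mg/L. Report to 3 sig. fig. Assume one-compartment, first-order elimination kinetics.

C₀ per dose = Dose / Vd = 1570 / 38.6 = 40.67 mg/L
k = ln2 / t½ = 0.693147 / 20.0 = 0.03466 h⁻¹
Fraction remaining after one interval: r = e^(−kτ) = e^(−0.03466 × 28.3) = 0.3750
Before dose 2, 1 dose has been given (aged 1τ).
C_trough = C₀ × r = 40.67 × 0.3750 = 15.25 mg/L

15.3 mg/L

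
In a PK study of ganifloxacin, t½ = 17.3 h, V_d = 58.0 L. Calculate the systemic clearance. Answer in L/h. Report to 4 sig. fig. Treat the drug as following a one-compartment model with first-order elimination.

k = ln2 / t½ = 0.693147 / 17.3 = 0.04007 h⁻¹
CL = k × Vd = 0.04007 × 58.0 = 2.324 L/h

2.324 L/h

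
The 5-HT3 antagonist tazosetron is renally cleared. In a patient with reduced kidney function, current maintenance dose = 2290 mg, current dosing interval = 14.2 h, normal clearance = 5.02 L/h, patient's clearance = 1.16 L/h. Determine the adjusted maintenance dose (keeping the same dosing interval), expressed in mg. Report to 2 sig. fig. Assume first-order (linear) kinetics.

To keep the same average steady-state level, dosing rate must scale with clearance.
CL ratio = 1.16 / 5.02 = 0.2311
New dose (same interval) = 2290 × 0.2311 = 529.2 mg

530 mg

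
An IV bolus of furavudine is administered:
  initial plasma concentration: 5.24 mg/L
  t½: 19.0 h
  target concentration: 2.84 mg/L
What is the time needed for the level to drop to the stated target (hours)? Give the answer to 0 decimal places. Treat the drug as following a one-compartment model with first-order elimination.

17 h

k = ln2 / t½ = 0.693147 / 19.0 = 0.03648 h⁻¹
t = ln(C₀ / C) / k = ln(5.240 / 2.84) / 0.03648
  = ln(1.845) / 0.03648 = 0.6125 / 0.03648 = 16.79 h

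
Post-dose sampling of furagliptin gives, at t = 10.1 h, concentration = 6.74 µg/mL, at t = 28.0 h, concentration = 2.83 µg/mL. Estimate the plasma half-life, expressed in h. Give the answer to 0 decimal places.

k = ln(C₁/C₂) / (t₂ − t₁) = ln(6.74/2.83) / (28.0 − 10.1)
  = 0.8678 / 17.90 = 0.04848 h⁻¹
t½ = ln2 / k = 0.693147 / 0.04848 = 14.30 h

14 h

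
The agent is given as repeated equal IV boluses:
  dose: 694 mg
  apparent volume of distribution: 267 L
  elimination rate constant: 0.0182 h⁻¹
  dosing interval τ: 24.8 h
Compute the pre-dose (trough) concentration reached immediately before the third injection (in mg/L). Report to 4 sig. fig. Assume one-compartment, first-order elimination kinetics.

C₀ per dose = Dose / Vd = 694 / 267 = 2.599 mg/L
Fraction remaining after one interval: r = e^(−kτ) = e^(−0.01820 × 24.8) = 0.6368
Before dose 3, 2 doses have been given (aged 1τ, 2τ).
C_trough = C₀ × (r + r²) = 2.599 × (0.6368 + 0.4055) = 2.709 mg/L

2.709 mg/L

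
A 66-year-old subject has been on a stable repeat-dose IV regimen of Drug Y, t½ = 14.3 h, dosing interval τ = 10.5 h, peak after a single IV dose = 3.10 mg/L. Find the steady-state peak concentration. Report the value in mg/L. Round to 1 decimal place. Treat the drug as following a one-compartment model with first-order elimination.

7.8 mg/L

k = ln2 / t½ = 0.693147 / 14.3 = 0.04847 h⁻¹
e^(−kτ) = e^(−0.04847 × 10.5) = 0.6011
Accumulation ratio R = 1 / (1 − e^(−kτ)) = 1 / (1 − 0.6011) = 2.507
Steady-state peak = C₀ × R = 3.10 × 2.507 = 7.772 mg/L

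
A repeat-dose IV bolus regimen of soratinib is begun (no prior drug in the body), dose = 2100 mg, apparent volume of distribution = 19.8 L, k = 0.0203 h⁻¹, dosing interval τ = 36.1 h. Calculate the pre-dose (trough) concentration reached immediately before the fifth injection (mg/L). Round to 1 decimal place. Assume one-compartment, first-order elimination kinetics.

92.9 mg/L

C₀ per dose = Dose / Vd = 2100 / 19.8 = 106.1 mg/L
Fraction remaining after one interval: r = e^(−kτ) = e^(−0.02030 × 36.1) = 0.4805
Before dose 5, 4 doses have been given (aged 1τ, 2τ, 3τ, 4τ).
C_trough = C₀ × (r + r² + … + r^4) = C₀ × r(1−r^4)/(1−r)
        = 106.1 × 0.4805 × (1 − 0.05331) / (1 − 0.4805) = 92.90 mg/L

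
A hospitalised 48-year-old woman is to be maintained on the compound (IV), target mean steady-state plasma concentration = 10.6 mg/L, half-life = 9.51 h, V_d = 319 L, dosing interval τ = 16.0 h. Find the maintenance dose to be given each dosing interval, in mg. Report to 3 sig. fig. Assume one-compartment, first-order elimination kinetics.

k = ln2 / t½ = 0.693147 / 9.51 = 0.07289 h⁻¹
CL = k × Vd = 0.07289 × 319 = 23.25 L/h
At steady state, Dose/τ = Css × CL.
Dose = Css × CL × τ = 10.6 × 23.25 × 16.0 = 3943 mg

3940 mg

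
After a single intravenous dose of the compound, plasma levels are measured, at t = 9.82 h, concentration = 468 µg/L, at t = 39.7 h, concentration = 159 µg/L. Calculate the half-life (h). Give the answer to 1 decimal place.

k = ln(C₁/C₂) / (t₂ − t₁) = ln(468/159) / (39.7 − 9.82)
  = 1.080 / 29.88 = 0.03614 h⁻¹
t½ = ln2 / k = 0.693147 / 0.03614 = 19.18 h

19.2 h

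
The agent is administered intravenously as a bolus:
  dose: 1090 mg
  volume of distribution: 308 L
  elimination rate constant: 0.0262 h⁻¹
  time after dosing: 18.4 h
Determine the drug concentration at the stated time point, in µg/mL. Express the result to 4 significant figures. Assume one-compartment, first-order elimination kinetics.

2.185 µg/mL

C₀ = Dose / Vd = 1090 / 308 = 3.539 mg/L
C = C₀ · e^(−k·t) = 3.539 × e^(−0.02620 × 18.4)
  = 3.539 × 0.6175 = 2.185 mg/L
(2.185 mg/L = 2.185 µg/mL)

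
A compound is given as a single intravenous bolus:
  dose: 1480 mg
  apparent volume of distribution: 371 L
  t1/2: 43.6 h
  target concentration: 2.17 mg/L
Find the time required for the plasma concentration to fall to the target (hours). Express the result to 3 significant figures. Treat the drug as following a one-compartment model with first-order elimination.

38.3 h

C₀ = Dose / Vd = 1480 / 371 = 3.989 mg/L
k = ln2 / t½ = 0.693147 / 43.6 = 0.01590 h⁻¹
t = ln(C₀ / C) / k = ln(3.989 / 2.17) / 0.01590
  = ln(1.838) / 0.01590 = 0.6087 / 0.01590 = 38.28 h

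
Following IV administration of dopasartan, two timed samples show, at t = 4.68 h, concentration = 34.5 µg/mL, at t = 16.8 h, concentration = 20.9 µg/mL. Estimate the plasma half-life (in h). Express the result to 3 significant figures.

k = ln(C₁/C₂) / (t₂ − t₁) = ln(34.5/20.9) / (16.8 − 4.68)
  = 0.5012 / 12.12 = 0.04135 h⁻¹
t½ = ln2 / k = 0.693147 / 0.04135 = 16.76 h

16.8 h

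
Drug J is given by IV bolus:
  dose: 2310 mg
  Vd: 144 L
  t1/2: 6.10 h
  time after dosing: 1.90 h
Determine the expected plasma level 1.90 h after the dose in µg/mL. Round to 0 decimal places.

C₀ = Dose / Vd = 2310 / 144 = 16.04 mg/L
k = ln2 / t½ = 0.693147 / 6.10 = 0.1136 h⁻¹
C = C₀ · e^(−k·t) = 16.04 × e^(−0.1136 × 1.90)
  = 16.04 × 0.8059 = 12.93 mg/L
(12.93 mg/L = 12.93 µg/mL)

13 µg/mL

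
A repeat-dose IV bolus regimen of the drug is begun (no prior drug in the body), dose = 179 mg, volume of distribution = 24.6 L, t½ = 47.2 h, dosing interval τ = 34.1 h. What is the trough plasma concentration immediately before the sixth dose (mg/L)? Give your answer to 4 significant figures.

C₀ per dose = Dose / Vd = 179 / 24.6 = 7.276 mg/L
k = ln2 / t½ = 0.693147 / 47.2 = 0.01469 h⁻¹
Fraction remaining after one interval: r = e^(−kτ) = e^(−0.01469 × 34.1) = 0.6060
Before dose 6, 5 doses have been given (aged 1τ, 2τ, 3τ, 4τ, 5τ).
C_trough = C₀ × (r + r² + … + r^5) = C₀ × r(1−r^5)/(1−r)
        = 7.276 × 0.6060 × (1 − 0.08173) / (1 − 0.6060) = 10.28 mg/L

10.28 mg/L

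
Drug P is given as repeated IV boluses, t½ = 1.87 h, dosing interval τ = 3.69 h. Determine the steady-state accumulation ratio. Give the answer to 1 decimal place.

k = ln2 / t½ = 0.693147 / 1.87 = 0.3707 h⁻¹
e^(−kτ) = e^(−0.3707 × 3.69) = 0.2546
Accumulation ratio R = 1 / (1 − e^(−kτ)) = 1 / (1 − 0.2546) = 1.342

1.3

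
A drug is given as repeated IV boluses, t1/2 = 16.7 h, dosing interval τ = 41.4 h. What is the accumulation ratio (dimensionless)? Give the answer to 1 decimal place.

1.2

k = ln2 / t½ = 0.693147 / 16.7 = 0.04151 h⁻¹
e^(−kτ) = e^(−0.04151 × 41.4) = 0.1793
Accumulation ratio R = 1 / (1 − e^(−kτ)) = 1 / (1 − 0.1793) = 1.218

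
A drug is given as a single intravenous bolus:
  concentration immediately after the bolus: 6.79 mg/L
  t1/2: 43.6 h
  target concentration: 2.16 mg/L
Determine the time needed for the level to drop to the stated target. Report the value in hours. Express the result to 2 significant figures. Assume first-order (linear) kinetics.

72 h

k = ln2 / t½ = 0.693147 / 43.6 = 0.01590 h⁻¹
t = ln(C₀ / C) / k = ln(6.790 / 2.16) / 0.01590
  = ln(3.144) / 0.01590 = 1.145 / 0.01590 = 72.01 h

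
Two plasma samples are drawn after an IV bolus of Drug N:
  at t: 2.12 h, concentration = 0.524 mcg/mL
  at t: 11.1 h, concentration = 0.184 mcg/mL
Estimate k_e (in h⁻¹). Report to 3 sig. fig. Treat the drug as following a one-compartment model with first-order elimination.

k = ln(C₁/C₂) / (t₂ − t₁) = ln(0.524/0.184) / (11.1 − 2.12)
  = 1.047 / 8.980 = 0.1166 h⁻¹

0.117 h⁻¹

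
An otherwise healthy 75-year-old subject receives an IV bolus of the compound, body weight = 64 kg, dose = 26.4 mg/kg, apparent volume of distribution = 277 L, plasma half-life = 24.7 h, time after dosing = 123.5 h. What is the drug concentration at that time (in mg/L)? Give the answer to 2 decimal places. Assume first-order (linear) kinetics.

Total dose = 26.4 × 64 = 1690 mg
C₀ = Dose / Vd = 1690 / 277 = 6.101 mg/L
k = ln2 / t½ = 0.693147 / 24.7 = 0.02806 h⁻¹
t / t½ = 123.5 / 24.7 = 5 half-lives
C = C₀ × (1/2)^5 = 6.101 × 0.03125 = 0.1907 mg/L

0.19 mg/L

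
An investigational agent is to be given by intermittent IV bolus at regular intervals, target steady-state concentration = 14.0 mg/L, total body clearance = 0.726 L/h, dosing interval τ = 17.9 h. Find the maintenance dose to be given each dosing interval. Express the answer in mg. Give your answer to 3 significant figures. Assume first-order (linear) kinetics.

At steady state, Dose/τ = Css × CL.
Dose = Css × CL × τ = 14.0 × 0.7260 × 17.9 = 181.9 mg

182 mg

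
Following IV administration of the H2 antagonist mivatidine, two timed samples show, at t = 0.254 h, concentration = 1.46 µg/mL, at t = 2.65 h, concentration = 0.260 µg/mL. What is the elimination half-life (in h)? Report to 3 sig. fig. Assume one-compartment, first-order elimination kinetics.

k = ln(C₁/C₂) / (t₂ − t₁) = ln(1.46/0.260) / (2.65 − 0.254)
  = 1.726 / 2.396 = 0.7204 h⁻¹
t½ = ln2 / k = 0.693147 / 0.7204 = 0.9622 h

0.962 h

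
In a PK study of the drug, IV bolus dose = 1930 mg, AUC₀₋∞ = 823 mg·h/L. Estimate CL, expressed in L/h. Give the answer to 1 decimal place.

2.3 L/h

CL = Dose / AUC = 1930 / 823 = 2.345 L/h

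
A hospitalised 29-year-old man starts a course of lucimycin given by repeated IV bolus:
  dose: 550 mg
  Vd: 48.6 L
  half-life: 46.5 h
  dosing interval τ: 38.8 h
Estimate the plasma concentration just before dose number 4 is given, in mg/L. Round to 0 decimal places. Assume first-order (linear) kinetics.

C₀ per dose = Dose / Vd = 550 / 48.6 = 11.32 mg/L
k = ln2 / t½ = 0.693147 / 46.5 = 0.01491 h⁻¹
Fraction remaining after one interval: r = e^(−kτ) = e^(−0.01491 × 38.8) = 0.5607
Before dose 4, 3 doses have been given (aged 1τ, 2τ, 3τ).
C_trough = C₀ × (r + r² + … + r^3) = C₀ × r(1−r^3)/(1−r)
        = 11.32 × 0.5607 × (1 − 0.1763) / (1 − 0.5607) = 11.90 mg/L

12 mg/L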